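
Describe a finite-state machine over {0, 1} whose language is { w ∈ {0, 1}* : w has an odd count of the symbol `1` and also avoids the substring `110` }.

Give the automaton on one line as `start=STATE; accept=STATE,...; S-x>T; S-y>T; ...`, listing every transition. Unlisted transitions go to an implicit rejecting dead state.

start=s0; accept=s1,s2,s6; s0-0>s0; s0-1>s1; s1-0>s2; s1-1>s3; s2-0>s2; s2-1>s4; s3-0>s5; s3-1>s6; s4-0>s0; s4-1>s6; s5-0>s5; s5-1>s5; s6-0>s5; s6-1>s3

Handle the two conditions separately and then intersect. One (2 states) tracks the count of `1`s modulo 2; the other (4 states) tracks partial matches of the forbidden pattern `110`. Each combined state is a pair, one component from each; accept when both components accept. Equivalent product states are then merged.
7 states suffice.
        0   1  
>  s0   s0  s1 
 * s1   s2  s3 
 * s2   s2  s4 
   s3   s5  s6 
   s4   s0  s6 
   s5   s5  s5 
 * s6   s5  s3 
(> = start, * = accepting)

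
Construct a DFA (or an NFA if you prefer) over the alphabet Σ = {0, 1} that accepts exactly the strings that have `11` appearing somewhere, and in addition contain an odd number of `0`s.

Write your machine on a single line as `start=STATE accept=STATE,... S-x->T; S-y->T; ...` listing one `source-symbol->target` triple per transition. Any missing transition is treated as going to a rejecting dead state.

Build one automaton per condition and run them in lockstep. One (3 states) tracks whether and how much of `11` has been seen; the other (2 states) tracks the count of `0`s modulo 2. Each combined state is a pair, one component from each; accept when both components accept.
With 6 states:
        0   1  
>  S0   S1  S2 
   S1   S0  S3 
   S2   S1  S4 
   S3   S0  S5 
   S4   S5  S4 
 * S5   S4  S5 
(> = start, * = accepting)

start=S0; accept=S5; S0-0->S1; S0-1->S2; S1-0->S0; S1-1->S3; S2-0->S1; S2-1->S4; S3-0->S0; S3-1->S5; S4-0->S5; S4-1->S4; S5-0->S4; S5-1->S5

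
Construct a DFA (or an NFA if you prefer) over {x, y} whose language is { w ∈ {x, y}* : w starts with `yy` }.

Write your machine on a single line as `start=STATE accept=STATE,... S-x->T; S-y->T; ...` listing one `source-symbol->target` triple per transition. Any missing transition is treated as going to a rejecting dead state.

start=s0; accept=s2; s0-x->s3; s0-y->s1; s1-x->s3; s1-y->s2; s2-x->s2; s2-y->s2; s3-x->s3; s3-y->s3

Walk along `yy` while the input agrees: from s0 take `y` to s1, and so on. Any deviation drops to the rejecting sink s3. Once s2 is reached the prefix is confirmed and every continuation is accepted.
4 states suffice.
        x   y  
>  s0   s3  s1 
   s1   s3  s2 
 * s2   s2  s2 
   s3   s3  s3 
(> = start, * = accepting)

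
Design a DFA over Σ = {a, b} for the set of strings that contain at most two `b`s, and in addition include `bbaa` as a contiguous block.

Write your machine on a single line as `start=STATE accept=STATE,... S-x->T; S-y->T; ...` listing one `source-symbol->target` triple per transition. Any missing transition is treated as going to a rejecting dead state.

Handle the two conditions separately and then intersect. One (4 states) tracks the count of `b`s, saturating at 3; the other (5 states) tracks whether and how much of `bbaa` has been seen. Each combined state is a pair, one component from each; accept when both components accept. After merging equivalent states the machine shrinks.
        a   b  
>  S0   S0  S1 
   S1   S2  S3 
   S2   S2  S2 
   S3   S4  S2 
   S4   S5  S2 
 * S5   S5  S2 
(> = start, * = accepting)

start=S0; accept=S5; S0-a->S0; S0-b->S1; S1-a->S2; S1-b->S3; S2-a->S2; S2-b->S2; S3-a->S4; S3-b->S2; S4-a->S5; S4-b->S2; S5-a->S5; S5-b->S2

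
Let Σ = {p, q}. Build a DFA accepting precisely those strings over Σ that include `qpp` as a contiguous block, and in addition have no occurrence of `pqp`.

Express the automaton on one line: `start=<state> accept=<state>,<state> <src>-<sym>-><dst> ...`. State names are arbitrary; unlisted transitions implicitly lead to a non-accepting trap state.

start=S0 accept=S6,S7,S8 S0-p->S1 S0-q->S2 S1-p->S1 S1-q->S3 S2-p->S4 S2-q->S2 S3-p->S5 S3-q->S2 S4-p->S6 S4-q->S3 S5-p->S5 S5-q->S5 S6-p->S6 S6-q->S7 S7-p->S5 S7-q->S8 S8-p->S6 S8-q->S8

Handle the two conditions separately and then intersect. One (4 states) tracks whether and how much of `qpp` has been seen; the other (4 states) tracks partial matches of the forbidden pattern `pqp`. Each combined state is a pair, one component from each; accept when both components accept. After merging equivalent states the machine shrinks.
9 states suffice.
        p   q  
>  S0   S1  S2 
   S1   S1  S3 
   S2   S4  S2 
   S3   S5  S2 
   S4   S6  S3 
   S5   S5  S5 
 * S6   S6  S7 
 * S7   S5  S8 
 * S8   S6  S8 
(> = start, * = accepting)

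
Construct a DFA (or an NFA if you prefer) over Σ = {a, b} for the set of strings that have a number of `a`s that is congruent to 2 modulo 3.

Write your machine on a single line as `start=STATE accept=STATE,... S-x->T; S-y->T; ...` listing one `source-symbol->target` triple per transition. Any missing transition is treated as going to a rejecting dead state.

The only thing that matters is how many `a`s have appeared, reduced mod 3. Use one state per residue: q0 for 0, …, q2 for 2. Reading `a` moves to the next residue; anything else stays put. q2 is accepting.
A 3-state machine:
        a   b  
>  q0   q1  q0 
   q1   q2  q1 
 * q2   q0  q2 
(> = start, * = accepting)

start=q0; accept=q2; q0-a->q1; q0-b->q0; q1-a->q2; q1-b->q1; q2-a->q0; q2-b->q2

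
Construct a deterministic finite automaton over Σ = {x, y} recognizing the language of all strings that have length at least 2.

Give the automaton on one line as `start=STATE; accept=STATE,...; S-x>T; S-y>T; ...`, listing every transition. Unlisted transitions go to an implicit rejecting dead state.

start=q0; accept=q2,q3; q0-x>q1; q0-y>q1; q1-x>q2; q1-y>q2; q2-x>q3; q2-y>q3; q3-x>q3; q3-y>q3

We only need to distinguish lengths 0, 1, …, 2, and '>2'. Chain q0 → q1 → q2 → q3 on every symbol, with q3 looping. Accepting states: {q2, q3}.
4 states suffice.
        x   y  
>  q0   q1  q1 
   q1   q2  q2 
 * q2   q3  q3 
 * q3   q3  q3 
(> = start, * = accepting)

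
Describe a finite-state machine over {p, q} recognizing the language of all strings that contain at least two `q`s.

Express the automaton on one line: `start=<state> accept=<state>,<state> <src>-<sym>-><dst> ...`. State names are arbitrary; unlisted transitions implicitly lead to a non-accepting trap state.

Count `q`s, saturating at 3: states s0 through s2 mean 0 through 2 `q`s seen; s3 means more than 2. Each `q` increments (capped at s3); other symbols loop. Accept from {s2, s3}.
With 4 states:
        p   q  
>  s0   s0  s1 
   s1   s1  s2 
 * s2   s2  s3 
 * s3   s3  s3 
(> = start, * = accepting)

start=s0 accept=s2,s3 s0-p->s0 s0-q->s1 s1-p->s1 s1-q->s2 s2-p->s2 s2-q->s3 s3-p->s3 s3-q->s3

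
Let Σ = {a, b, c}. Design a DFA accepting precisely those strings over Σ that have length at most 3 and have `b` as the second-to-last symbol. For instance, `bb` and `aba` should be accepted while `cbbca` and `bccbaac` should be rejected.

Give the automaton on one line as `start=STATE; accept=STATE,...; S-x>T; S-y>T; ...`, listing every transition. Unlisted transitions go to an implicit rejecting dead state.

Build one automaton per condition and run them in lockstep. The first has 5 states tracking the input length, saturating at 4; the second has 13 states tracking the last 2 symbols read. A product state is a pair (one from each), accepting exactly when both do. After merging equivalent states the machine shrinks.
7 states suffice.
        a   b   c  
>  q0   q1  q2  q1 
   q1   q3  q4  q3 
   q2   q5  q6  q5 
   q3   q3  q3  q3 
   q4   q5  q5  q5 
 * q5   q3  q3  q3 
 * q6   q5  q5  q5 
(> = start, * = accepting)

start=q0; accept=q5,q6; q0-a>q1; q0-b>q2; q0-c>q1; q1-a>q3; q1-b>q4; q1-c>q3; q2-a>q5; q2-b>q6; q2-c>q5; q3-a>q3; q3-b>q3; q3-c>q3; q4-a>q5; q4-b>q5; q4-c>q5; q5-a>q3; q5-b>q3; q5-c>q3; q6-a>q5; q6-b>q5; q6-c>q5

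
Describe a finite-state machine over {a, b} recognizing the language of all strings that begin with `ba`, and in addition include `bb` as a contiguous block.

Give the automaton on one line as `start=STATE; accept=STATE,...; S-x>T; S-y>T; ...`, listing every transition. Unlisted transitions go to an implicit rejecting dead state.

start=q0; accept=q7; q0-a>q1; q0-b>q2; q1-a>q1; q1-b>q3; q2-a>q4; q2-b>q5; q3-a>q1; q3-b>q5; q4-a>q4; q4-b>q6; q5-a>q5; q5-b>q5; q6-a>q4; q6-b>q7; q7-a>q7; q7-b>q7

Build one automaton per condition and run them in lockstep. The first has 4 states tracking whether the input so far still matches the prefix `ba`; the second has 3 states tracking whether and how much of `bb` has been seen. A product state is a pair (one from each), accepting exactly when both do.
        a   b  
>  q0   q1  q2 
   q1   q1  q3 
   q2   q4  q5 
   q3   q1  q5 
   q4   q4  q6 
   q5   q5  q5 
   q6   q4  q7 
 * q7   q7  q7 
(> = start, * = accepting)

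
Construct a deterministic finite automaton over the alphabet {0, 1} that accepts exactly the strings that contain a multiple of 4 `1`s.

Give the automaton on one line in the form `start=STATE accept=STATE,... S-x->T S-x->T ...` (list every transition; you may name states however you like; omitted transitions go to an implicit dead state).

Keep the running count of `1`s modulo 4: each `1` advances along the cycle A → B → C → D → A while other symbols loop. Accept at A.
       0  1 
>* A   A  B 
   B   B  C 
   C   C  D 
   D   D  A 
(> = start, * = accepting)

start=A accept=A A-0->A A-1->B B-0->B B-1->C C-0->C C-1->D D-0->D D-1->A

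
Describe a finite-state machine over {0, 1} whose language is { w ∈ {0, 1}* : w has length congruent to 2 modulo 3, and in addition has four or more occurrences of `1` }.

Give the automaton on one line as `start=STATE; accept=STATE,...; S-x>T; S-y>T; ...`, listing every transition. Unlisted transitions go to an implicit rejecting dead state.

start=S0; accept=S13,S14; S0-0>S1; S0-1>S2; S1-0>S3; S1-1>S4; S2-0>S4; S2-1>S5; S3-0>S0; S3-1>S6; S4-0>S6; S4-1>S7; S5-0>S7; S5-1>S8; S6-0>S2; S6-1>S9; S7-0>S9; S7-1>S10; S8-0>S10; S8-1>S11; S9-0>S5; S9-1>S12; S10-0>S12; S10-1>S13; S11-0>S13; S11-1>S14; S12-0>S8; S12-1>S15; S13-0>S15; S13-1>S16; S14-0>S16; S14-1>S16; S15-0>S11; S15-1>S17; S16-0>S17; S16-1>S17; S17-0>S14; S17-1>S14

Build one automaton per condition and run them in lockstep. The first has 3 states tracking the input length modulo 3; the second has 6 states tracking the count of `1`s, saturating at 5. A product state is a pair (one from each), accepting exactly when both do.
          0    1  
>  S0     S1   S2 
   S1     S3   S4 
   S2     S4   S5 
   S3     S0   S6 
   S4     S6   S7 
   S5     S7   S8 
   S6     S2   S9 
   S7     S9  S10 
   S8    S10  S11 
   S9     S5  S12 
   S10   S12  S13 
   S11   S13  S14 
   S12    S8  S15 
 * S13   S15  S16 
 * S14   S16  S16 
   S15   S11  S17 
   S16   S17  S17 
   S17   S14  S14 
(> = start, * = accepting)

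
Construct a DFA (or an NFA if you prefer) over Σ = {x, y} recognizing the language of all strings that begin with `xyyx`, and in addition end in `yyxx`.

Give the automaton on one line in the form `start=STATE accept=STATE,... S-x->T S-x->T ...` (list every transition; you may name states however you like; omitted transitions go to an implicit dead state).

start=q0 accept=q10 q0-x->q1 q0-y->q2 q1-x->q3 q1-y->q4 q2-x->q3 q2-y->q5 q3-x->q3 q3-y->q2 q4-x->q3 q4-y->q6 q5-x->q7 q5-y->q5 q6-x->q8 q6-y->q5 q7-x->q9 q7-y->q2 q8-x->q10 q8-y->q11 q9-x->q3 q9-y->q2 q10-x->q12 q10-y->q11 q11-x->q12 q11-y->q13 q12-x->q12 q12-y->q11 q13-x->q8 q13-y->q13

Run two small machines in parallel and take their product. The first has 6 states tracking whether the input so far still matches the prefix `xyyx`; the second has 5 states tracking how much of the suffix `yyxx` has currently been matched. A product state is a pair (one from each), accepting exactly when both do.
          x    y  
>  q0     q1   q2 
   q1     q3   q4 
   q2     q3   q5 
   q3     q3   q2 
   q4     q3   q6 
   q5     q7   q5 
   q6     q8   q5 
   q7     q9   q2 
   q8    q10  q11 
   q9     q3   q2 
 * q10   q12  q11 
   q11   q12  q13 
   q12   q12  q11 
   q13    q8  q13 
(> = start, * = accepting)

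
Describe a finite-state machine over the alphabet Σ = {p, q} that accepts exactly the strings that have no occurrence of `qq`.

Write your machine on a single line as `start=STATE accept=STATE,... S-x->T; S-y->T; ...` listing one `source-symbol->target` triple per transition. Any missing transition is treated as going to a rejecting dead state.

Track partial matches of the forbidden pattern `qq`. State S2 is a dead state reached once `qq` has occurred; every other state accepts. S0 means no part of `qq` is currently matched.
        p   q  
>* S0   S0  S1 
 * S1   S0  S2 
   S2   S2  S2 
(> = start, * = accepting)

start=S0; accept=S0,S1; S0-p->S0; S0-q->S1; S1-p->S0; S1-q->S2; S2-p->S2; S2-q->S2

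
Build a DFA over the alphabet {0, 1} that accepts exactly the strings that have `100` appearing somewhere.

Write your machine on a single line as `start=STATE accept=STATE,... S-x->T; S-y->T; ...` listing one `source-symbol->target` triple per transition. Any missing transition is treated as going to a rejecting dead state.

start=s0; accept=s3; s0-0->s0; s0-1->s1; s1-0->s2; s1-1->s1; s2-0->s3; s2-1->s1; s3-0->s3; s3-1->s3

States s0..s2 record the length of the longest prefix of `100` that matches the current input suffix. Reaching s3 means `100` has been seen, and we stay there forever. Accept from s3.
A 4-state machine:
        0   1  
>  s0   s0  s1 
   s1   s2  s1 
   s2   s3  s1 
 * s3   s3  s3 
(> = start, * = accepting)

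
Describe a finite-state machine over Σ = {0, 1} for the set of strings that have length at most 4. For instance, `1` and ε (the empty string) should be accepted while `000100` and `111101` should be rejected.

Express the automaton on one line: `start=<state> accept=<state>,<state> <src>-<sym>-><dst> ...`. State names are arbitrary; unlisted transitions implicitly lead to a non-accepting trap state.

start=s0 accept=s0,s1,s2,s3,s4 s0-0->s1 s0-1->s1 s1-0->s2 s1-1->s2 s2-0->s3 s2-1->s3 s3-0->s4 s3-1->s4 s4-0->s5 s4-1->s5 s5-0->s5 s5-1->s5

We only need to distinguish lengths 0, 1, …, 4, and '>4'. Chain s0 → s1 → s2 → s3 → s4 → s5 on every symbol, with s5 looping. Accepting states: {s0, s1, s2, s3, s4}.
6 states suffice.
        0   1  
>* s0   s1  s1 
 * s1   s2  s2 
 * s2   s3  s3 
 * s3   s4  s4 
 * s4   s5  s5 
   s5   s5  s5 
(> = start, * = accepting)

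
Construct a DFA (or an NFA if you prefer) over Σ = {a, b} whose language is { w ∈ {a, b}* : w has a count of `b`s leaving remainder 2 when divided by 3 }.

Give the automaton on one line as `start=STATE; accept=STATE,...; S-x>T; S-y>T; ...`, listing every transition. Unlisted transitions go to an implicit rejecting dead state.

start=s0; accept=s2; s0-a>s0; s0-b>s1; s1-a>s1; s1-b>s2; s2-a>s2; s2-b>s0

Keep the running count of `b`s modulo 3: each `b` advances along the cycle s0 → s1 → s2 → s0 while other symbols loop. Accept at s2.
A 3-state machine:
        a   b  
>  s0   s0  s1 
   s1   s1  s2 
 * s2   s2  s0 
(> = start, * = accepting)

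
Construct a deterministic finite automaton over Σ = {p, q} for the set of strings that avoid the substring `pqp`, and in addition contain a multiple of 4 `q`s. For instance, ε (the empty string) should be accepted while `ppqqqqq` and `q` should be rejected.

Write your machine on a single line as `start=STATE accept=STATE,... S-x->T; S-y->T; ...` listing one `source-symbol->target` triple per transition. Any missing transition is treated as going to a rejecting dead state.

Run two small machines in parallel and take their product. The first has 4 states tracking partial matches of the forbidden pattern `pqp`; the second has 4 states tracking the count of `q`s modulo 4. A product state is a pair (one from each), accepting exactly when both do. After merging equivalent states the machine shrinks.
A 13-state machine:
          p    q  
>* s0     s1   s2 
 * s1     s1   s3 
   s2     s4   s5 
   s3     s6   s5 
   s4     s4   s7 
   s5     s8   s9 
   s6     s6   s6 
   s7     s6   s9 
   s8     s8  s10 
   s9    s11   s0 
   s10    s6   s0 
   s11   s11  s12 
 * s12    s6   s2 
(> = start, * = accepting)

start=s0; accept=s0,s1,s12; s0-p->s1; s0-q->s2; s1-p->s1; s1-q->s3; s2-p->s4; s2-q->s5; s3-p->s6; s3-q->s5; s4-p->s4; s4-q->s7; s5-p->s8; s5-q->s9; s6-p->s6; s6-q->s6; s7-p->s6; s7-q->s9; s8-p->s8; s8-q->s10; s9-p->s11; s9-q->s0; s10-p->s6; s10-q->s0; s11-p->s11; s11-q->s12; s12-p->s6; s12-q->s2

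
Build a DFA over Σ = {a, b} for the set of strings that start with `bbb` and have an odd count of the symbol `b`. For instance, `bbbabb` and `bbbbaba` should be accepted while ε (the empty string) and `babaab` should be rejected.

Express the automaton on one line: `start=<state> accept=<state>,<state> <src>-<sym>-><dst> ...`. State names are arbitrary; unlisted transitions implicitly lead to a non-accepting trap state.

start=q0 accept=q4 q0-a->q1 q0-b->q2 q1-a->q1 q1-b->q1 q2-a->q1 q2-b->q3 q3-a->q1 q3-b->q4 q4-a->q4 q4-b->q5 q5-a->q5 q5-b->q4

Build one automaton per condition and run them in lockstep. One (5 states) tracks whether the input so far still matches the prefix `bbb`; the other (2 states) tracks the count of `b`s modulo 2. Each combined state is a pair, one component from each; accept when both components accept. After merging equivalent states the machine shrinks.
6 states suffice.
        a   b  
>  q0   q1  q2 
   q1   q1  q1 
   q2   q1  q3 
   q3   q1  q4 
 * q4   q4  q5 
   q5   q5  q4 
(> = start, * = accepting)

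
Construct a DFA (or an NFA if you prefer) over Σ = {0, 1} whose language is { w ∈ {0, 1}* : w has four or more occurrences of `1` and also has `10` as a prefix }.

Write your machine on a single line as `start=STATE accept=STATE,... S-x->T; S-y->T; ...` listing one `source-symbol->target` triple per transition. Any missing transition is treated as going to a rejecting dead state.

Run two small machines in parallel and take their product. One (6 states) tracks the count of `1`s, saturating at 5; the other (4 states) tracks whether the input so far still matches the prefix `10`. Each combined state is a pair, one component from each; accept when both components accept. Minimizing collapses redundant product states.
7 states suffice.
       0  1 
>  A   B  C 
   B   B  B 
   C   D  B 
   D   D  E 
   E   E  F 
   F   F  G 
 * G   G  G 
(> = start, * = accepting)

start=A; accept=G; A-0->B; A-1->C; B-0->B; B-1->B; C-0->D; C-1->B; D-0->D; D-1->E; E-0->E; E-1->F; F-0->F; F-1->G; G-0->G; G-1->G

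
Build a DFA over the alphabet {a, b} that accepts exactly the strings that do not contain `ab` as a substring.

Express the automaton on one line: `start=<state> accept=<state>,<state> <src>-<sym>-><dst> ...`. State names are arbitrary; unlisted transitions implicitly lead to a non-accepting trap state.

start=S0 accept=S0,S1 S0-a->S1 S0-b->S0 S1-a->S1 S1-b->S2 S2-a->S2 S2-b->S2

This is the complement of 'contains `ab`'. Use the same substring-matching states — S0 through S2 holding how much of `ab` has just been matched — but flip the accepting set: everything except the trap S2 accepts.
3 states suffice.
        a   b  
>* S0   S1  S0 
 * S1   S1  S2 
   S2   S2  S2 
(> = start, * = accepting)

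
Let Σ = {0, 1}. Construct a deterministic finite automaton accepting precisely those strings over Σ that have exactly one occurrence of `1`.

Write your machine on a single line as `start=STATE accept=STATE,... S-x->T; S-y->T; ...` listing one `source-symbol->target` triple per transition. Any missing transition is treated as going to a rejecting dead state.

Only the number of `1`s matters, and only up to 2. Make a chain s0 → s1 → s2 advanced by each `1` (with s2 absorbing); every other symbol self-loops. The accepting set is {s1}.
With 3 states:
        0   1  
>  s0   s0  s1 
 * s1   s1  s2 
   s2   s2  s2 
(> = start, * = accepting)

start=s0; accept=s1; s0-0->s0; s0-1->s1; s1-0->s1; s1-1->s2; s2-0->s2; s2-1->s2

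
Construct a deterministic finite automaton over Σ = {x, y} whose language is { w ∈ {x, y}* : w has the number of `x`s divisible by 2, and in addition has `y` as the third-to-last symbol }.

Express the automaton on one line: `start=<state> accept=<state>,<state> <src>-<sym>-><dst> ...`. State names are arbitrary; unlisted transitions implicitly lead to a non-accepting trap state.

start=q0 accept=q8,q9,q10,q11 q0-x->q1 q0-y->q2 q1-x->q0 q1-y->q3 q2-x->q4 q2-y->q5 q3-x->q6 q3-y->q7 q4-x->q8 q4-y->q3 q5-x->q4 q5-y->q9 q6-x->q1 q6-y->q10 q7-x->q11 q7-y->q7 q8-x->q1 q8-y->q2 q9-x->q4 q9-y->q9 q10-x->q4 q10-y->q5 q11-x->q1 q11-y->q10

Handle the two conditions separately and then intersect. The first has 2 states tracking the count of `x`s modulo 2; the second has 15 states tracking the last 3 symbols read. A product state is a pair (one from each), accepting exactly when both do. After merging equivalent states the machine shrinks.
With 12 states:
          x    y  
>  q0     q1   q2 
   q1     q0   q3 
   q2     q4   q5 
   q3     q6   q7 
   q4     q8   q3 
   q5     q4   q9 
   q6     q1  q10 
   q7    q11   q7 
 * q8     q1   q2 
 * q9     q4   q9 
 * q10    q4   q5 
 * q11    q1  q10 
(> = start, * = accepting)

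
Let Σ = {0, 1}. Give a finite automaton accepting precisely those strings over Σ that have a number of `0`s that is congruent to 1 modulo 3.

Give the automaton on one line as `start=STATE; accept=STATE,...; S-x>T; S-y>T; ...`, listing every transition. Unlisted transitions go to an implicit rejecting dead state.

Keep the running count of `0`s modulo 3: each `0` advances along the cycle q0 → q1 → q2 → q0 while other symbols loop. Accept at q1.
        0   1  
>  q0   q1  q0 
 * q1   q2  q1 
   q2   q0  q2 
(> = start, * = accepting)

start=q0; accept=q1; q0-0>q1; q0-1>q0; q1-0>q2; q1-1>q1; q2-0>q0; q2-1>q2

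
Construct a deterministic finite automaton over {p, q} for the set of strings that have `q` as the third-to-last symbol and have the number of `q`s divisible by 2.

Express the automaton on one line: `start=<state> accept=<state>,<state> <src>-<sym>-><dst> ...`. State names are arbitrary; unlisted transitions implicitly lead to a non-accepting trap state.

Handle the two conditions separately and then intersect. The first has 15 states tracking the last 3 symbols read; the second has 2 states tracking the count of `q`s modulo 2. A product state is a pair (one from each), accepting exactly when both do.
With 23 states:
          p    q  
>  s0     s1   s2 
   s1     s3   s4 
   s2     s5   s6 
   s3     s7   s8 
   s4     s9  s10 
   s5    s11  s12 
   s6    s13  s14 
   s7     s7   s8 
   s8     s9  s10 
   s9    s11  s12 
   s10   s13  s14 
   s11   s15  s16 
 * s12   s17  s18 
 * s13   s19  s20 
   s14   s21  s22 
   s15   s15  s16 
   s16   s17  s18 
   s17   s19  s20 
   s18   s21  s22 
 * s19    s7   s8 
   s20    s9  s10 
   s21   s11  s12 
 * s22   s13  s14 
(> = start, * = accepting)

start=s0 accept=s12,s13,s19,s22 s0-p->s1 s0-q->s2 s1-p->s3 s1-q->s4 s2-p->s5 s2-q->s6 s3-p->s7 s3-q->s8 s4-p->s9 s4-q->s10 s5-p->s11 s5-q->s12 s6-p->s13 s6-q->s14 s7-p->s7 s7-q->s8 s8-p->s9 s8-q->s10 s9-p->s11 s9-q->s12 s10-p->s13 s10-q->s14 s11-p->s15 s11-q->s16 s12-p->s17 s12-q->s18 s13-p->s19 s13-q->s20 s14-p->s21 s14-q->s22 s15-p->s15 s15-q->s16 s16-p->s17 s16-q->s18 s17-p->s19 s17-q->s20 s18-p->s21 s18-q->s22 s19-p->s7 s19-q->s8 s20-p->s9 s20-q->s10 s21-p->s11 s21-q->s12 s22-p->s13 s22-q->s14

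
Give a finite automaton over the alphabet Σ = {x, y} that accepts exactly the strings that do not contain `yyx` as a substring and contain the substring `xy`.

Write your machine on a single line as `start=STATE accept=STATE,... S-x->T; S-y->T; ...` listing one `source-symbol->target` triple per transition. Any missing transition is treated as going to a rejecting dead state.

start=q0; accept=q3,q5,q6; q0-x->q1; q0-y->q2; q1-x->q1; q1-y->q3; q2-x->q1; q2-y->q4; q3-x->q5; q3-y->q6; q4-x->q4; q4-y->q4; q5-x->q5; q5-y->q3; q6-x->q4; q6-y->q6

Handle the two conditions separately and then intersect. The first has 4 states tracking partial matches of the forbidden pattern `yyx`; the second has 3 states tracking whether and how much of `xy` has been seen. A product state is a pair (one from each), accepting exactly when both do. Minimizing collapses redundant product states.
With 7 states:
        x   y  
>  q0   q1  q2 
   q1   q1  q3 
   q2   q1  q4 
 * q3   q5  q6 
   q4   q4  q4 
 * q5   q5  q3 
 * q6   q4  q6 
(> = start, * = accepting)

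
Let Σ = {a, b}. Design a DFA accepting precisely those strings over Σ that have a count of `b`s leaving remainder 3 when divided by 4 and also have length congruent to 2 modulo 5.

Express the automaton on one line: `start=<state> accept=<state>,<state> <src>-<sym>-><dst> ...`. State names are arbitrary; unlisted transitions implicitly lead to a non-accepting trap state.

start=S0 accept=S19 S0-a->S1 S0-b->S2 S1-a->S3 S1-b->S4 S2-a->S4 S2-b->S5 S3-a->S6 S3-b->S7 S4-a->S7 S4-b->S8 S5-a->S8 S5-b->S9 S6-a->S10 S6-b->S11 S7-a->S11 S7-b->S12 S8-a->S12 S8-b->S13 S9-a->S13 S9-b->S10 S10-a->S0 S10-b->S14 S11-a->S14 S11-b->S15 S12-a->S15 S12-b->S16 S13-a->S16 S13-b->S0 S14-a->S2 S14-b->S17 S15-a->S17 S15-b->S18 S16-a->S18 S16-b->S1 S17-a->S5 S17-b->S19 S18-a->S19 S18-b->S3 S19-a->S9 S19-b->S6

Handle the two conditions separately and then intersect. One (4 states) tracks the count of `b`s modulo 4; the other (5 states) tracks the input length modulo 5. Each combined state is a pair, one component from each; accept when both components accept.
A 20-state machine:
          a    b  
>  S0     S1   S2 
   S1     S3   S4 
   S2     S4   S5 
   S3     S6   S7 
   S4     S7   S8 
   S5     S8   S9 
   S6    S10  S11 
   S7    S11  S12 
   S8    S12  S13 
   S9    S13  S10 
   S10    S0  S14 
   S11   S14  S15 
   S12   S15  S16 
   S13   S16   S0 
   S14    S2  S17 
   S15   S17  S18 
   S16   S18   S1 
   S17    S5  S19 
   S18   S19   S3 
 * S19    S9   S6 
(> = start, * = accepting)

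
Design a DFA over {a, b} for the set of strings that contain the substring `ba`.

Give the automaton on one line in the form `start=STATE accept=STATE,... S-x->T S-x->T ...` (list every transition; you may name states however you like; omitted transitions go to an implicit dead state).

States q0..q1 record the length of the longest prefix of `ba` that matches the current input suffix. Reaching q2 means `ba` has been seen, and we stay there forever. Accept from q2.
3 states suffice.
        a   b  
>  q0   q0  q1 
   q1   q2  q1 
 * q2   q2  q2 
(> = start, * = accepting)

start=q0 accept=q2 q0-a->q0 q0-b->q1 q1-a->q2 q1-b->q1 q2-a->q2 q2-b->q2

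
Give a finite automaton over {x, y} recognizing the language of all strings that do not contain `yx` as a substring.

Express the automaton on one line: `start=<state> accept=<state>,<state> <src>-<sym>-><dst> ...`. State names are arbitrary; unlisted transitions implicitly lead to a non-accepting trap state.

start=q0 accept=q0,q1 q0-x->q0 q0-y->q1 q1-x->q2 q1-y->q1 q2-x->q2 q2-y->q2

Track partial matches of the forbidden pattern `yx`. State q2 is a dead state reached once `yx` has occurred; every other state accepts. q0 means no part of `yx` is currently matched.
With 3 states:
        x   y  
>* q0   q0  q1 
 * q1   q2  q1 
   q2   q2  q2 
(> = start, * = accepting)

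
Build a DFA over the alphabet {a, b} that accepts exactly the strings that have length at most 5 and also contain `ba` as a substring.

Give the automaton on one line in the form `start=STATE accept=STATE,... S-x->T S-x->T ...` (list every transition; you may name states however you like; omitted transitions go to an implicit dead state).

Handle the two conditions separately and then intersect. One (7 states) tracks the input length, saturating at 6; the other (3 states) tracks whether and how much of `ba` has been seen. Each combined state is a pair, one component from each; accept when both components accept. Equivalent product states are then merged.
With 13 states:
          a    b  
>  s0     s1   s2 
   s1     s3   s4 
   s2     s5   s4 
   s3     s6   s7 
   s4     s8   s7 
 * s5     s8   s8 
   s6     s9  s10 
   s7    s11  s10 
 * s8    s11  s11 
   s9     s9   s9 
   s10   s12   s9 
 * s11   s12  s12 
 * s12    s9   s9 
(> = start, * = accepting)

start=s0 accept=s5,s8,s11,s12 s0-a->s1 s0-b->s2 s1-a->s3 s1-b->s4 s2-a->s5 s2-b->s4 s3-a->s6 s3-b->s7 s4-a->s8 s4-b->s7 s5-a->s8 s5-b->s8 s6-a->s9 s6-b->s10 s7-a->s11 s7-b->s10 s8-a->s11 s8-b->s11 s9-a->s9 s9-b->s9 s10-a->s12 s10-b->s9 s11-a->s12 s11-b->s12 s12-a->s9 s12-b->s9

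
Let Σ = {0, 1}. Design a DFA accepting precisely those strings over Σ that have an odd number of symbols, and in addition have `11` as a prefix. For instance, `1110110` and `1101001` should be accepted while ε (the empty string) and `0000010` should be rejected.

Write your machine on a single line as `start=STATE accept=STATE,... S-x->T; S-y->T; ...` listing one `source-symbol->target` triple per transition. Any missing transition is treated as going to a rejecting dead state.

start=s0; accept=s5; s0-0->s1; s0-1->s2; s1-0->s3; s1-1->s3; s2-0->s3; s2-1->s4; s3-0->s1; s3-1->s1; s4-0->s5; s4-1->s5; s5-0->s4; s5-1->s4

Handle the two conditions separately and then intersect. One (2 states) tracks the input length modulo 2; the other (4 states) tracks whether the input so far still matches the prefix `11`. Each combined state is a pair, one component from each; accept when both components accept.
6 states suffice.
        0   1  
>  s0   s1  s2 
   s1   s3  s3 
   s2   s3  s4 
   s3   s1  s1 
   s4   s5  s5 
 * s5   s4  s4 
(> = start, * = accepting)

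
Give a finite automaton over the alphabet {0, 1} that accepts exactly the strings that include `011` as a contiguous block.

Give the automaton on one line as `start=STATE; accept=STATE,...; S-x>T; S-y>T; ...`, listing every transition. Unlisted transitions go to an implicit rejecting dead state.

States s0..s2 record the length of the longest prefix of `011` that matches the current input suffix. Reaching s3 means `011` has been seen, and we stay there forever. Accept from s3.
4 states suffice.
        0   1  
>  s0   s1  s0 
   s1   s1  s2 
   s2   s1  s3 
 * s3   s3  s3 
(> = start, * = accepting)

start=s0; accept=s3; s0-0>s1; s0-1>s0; s1-0>s1; s1-1>s2; s2-0>s1; s2-1>s3; s3-0>s3; s3-1>s3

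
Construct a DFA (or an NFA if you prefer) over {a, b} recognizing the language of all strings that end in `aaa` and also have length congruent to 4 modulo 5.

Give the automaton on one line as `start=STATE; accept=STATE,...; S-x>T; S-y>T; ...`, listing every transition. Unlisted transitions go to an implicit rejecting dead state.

start=S0; accept=S6; S0-a>S1; S0-b>S1; S1-a>S2; S1-b>S3; S2-a>S4; S2-b>S5; S3-a>S5; S3-b>S5; S4-a>S6; S4-b>S7; S5-a>S7; S5-b>S7; S6-a>S0; S6-b>S0; S7-a>S0; S7-b>S0

Run two small machines in parallel and take their product. The first has 4 states tracking how much of the suffix `aaa` has currently been matched; the second has 5 states tracking the input length modulo 5. A product state is a pair (one from each), accepting exactly when both do. After merging equivalent states the machine shrinks.
With 8 states:
        a   b  
>  S0   S1  S1 
   S1   S2  S3 
   S2   S4  S5 
   S3   S5  S5 
   S4   S6  S7 
   S5   S7  S7 
 * S6   S0  S0 
   S7   S0  S0 
(> = start, * = accepting)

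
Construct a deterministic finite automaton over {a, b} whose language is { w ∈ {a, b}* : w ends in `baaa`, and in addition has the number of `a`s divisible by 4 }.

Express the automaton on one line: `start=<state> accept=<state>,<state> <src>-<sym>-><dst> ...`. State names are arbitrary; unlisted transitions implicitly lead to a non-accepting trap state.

Build one automaton per condition and run them in lockstep. The first has 5 states tracking how much of the suffix `baaa` has currently been matched; the second has 4 states tracking the count of `a`s modulo 4. A product state is a pair (one from each), accepting exactly when both do.
20 states suffice.
          a    b  
>  S0     S1   S2 
   S1     S3   S4 
   S2     S5   S2 
   S3     S6   S7 
   S4     S8   S4 
   S5     S9   S4 
   S6     S0  S10 
   S7    S11   S7 
   S8    S12   S7 
   S9    S13   S7 
   S10   S14  S10 
   S11   S15  S10 
   S12   S16  S10 
   S13    S0  S10 
   S14   S17   S2 
   S15   S18   S2 
 * S16    S1   S2 
   S17   S19   S4 
   S18    S3   S4 
   S19    S6   S7 
(> = start, * = accepting)

start=S0 accept=S16 S0-a->S1 S0-b->S2 S1-a->S3 S1-b->S4 S2-a->S5 S2-b->S2 S3-a->S6 S3-b->S7 S4-a->S8 S4-b->S4 S5-a->S9 S5-b->S4 S6-a->S0 S6-b->S10 S7-a->S11 S7-b->S7 S8-a->S12 S8-b->S7 S9-a->S13 S9-b->S7 S10-a->S14 S10-b->S10 S11-a->S15 S11-b->S10 S12-a->S16 S12-b->S10 S13-a->S0 S13-b->S10 S14-a->S17 S14-b->S2 S15-a->S18 S15-b->S2 S16-a->S1 S16-b->S2 S17-a->S19 S17-b->S4 S18-a->S3 S18-b->S4 S19-a->S6 S19-b->S7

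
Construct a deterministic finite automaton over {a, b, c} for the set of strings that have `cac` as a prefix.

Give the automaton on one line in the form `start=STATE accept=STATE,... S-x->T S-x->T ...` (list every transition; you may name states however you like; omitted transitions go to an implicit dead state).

Check the first 3 symbols one by one: S0 through S2 record how many have matched `cac` so far; any wrong symbol goes to the dead state S4. After all 3 match we enter the accepting sink S3.
With 5 states:
        a   b   c  
>  S0   S4  S4  S1 
   S1   S2  S4  S4 
   S2   S4  S4  S3 
 * S3   S3  S3  S3 
   S4   S4  S4  S4 
(> = start, * = accepting)

start=S0 accept=S3 S0-a->S4 S0-b->S4 S0-c->S1 S1-a->S2 S1-b->S4 S1-c->S4 S2-a->S4 S2-b->S4 S2-c->S3 S3-a->S3 S3-b->S3 S3-c->S3 S4-a->S4 S4-b->S4 S4-c->S4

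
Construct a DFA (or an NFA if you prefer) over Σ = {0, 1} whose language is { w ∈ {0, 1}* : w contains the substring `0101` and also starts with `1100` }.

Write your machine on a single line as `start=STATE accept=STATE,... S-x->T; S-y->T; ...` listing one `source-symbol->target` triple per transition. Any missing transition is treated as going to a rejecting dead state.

Build one automaton per condition and run them in lockstep. The first has 5 states tracking whether and how much of `0101` has been seen; the second has 6 states tracking whether the input so far still matches the prefix `1100`. A product state is a pair (one from each), accepting exactly when both do. Equivalent product states are then merged.
With 10 states:
        0   1  
>  S0   S1  S2 
   S1   S1  S1 
   S2   S1  S3 
   S3   S4  S1 
   S4   S5  S1 
   S5   S5  S6 
   S6   S7  S8 
   S7   S5  S9 
   S8   S5  S8 
 * S9   S9  S9 
(> = start, * = accepting)

start=S0; accept=S9; S0-0->S1; S0-1->S2; S1-0->S1; S1-1->S1; S2-0->S1; S2-1->S3; S3-0->S4; S3-1->S1; S4-0->S5; S4-1->S1; S5-0->S5; S5-1->S6; S6-0->S7; S6-1->S8; S7-0->S5; S7-1->S9; S8-0->S5; S8-1->S8; S9-0->S9; S9-1->S9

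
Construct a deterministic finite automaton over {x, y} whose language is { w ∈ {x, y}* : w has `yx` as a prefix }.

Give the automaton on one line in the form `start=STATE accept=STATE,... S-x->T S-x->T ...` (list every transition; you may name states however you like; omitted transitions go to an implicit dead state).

start=A accept=C A-x->D A-y->B B-x->C B-y->D C-x->C C-y->C D-x->D D-y->D

Check the first 2 symbols one by one: A through B record how many have matched `yx` so far; any wrong symbol goes to the dead state D. After all 2 match we enter the accepting sink C.
4 states suffice.
       x  y 
>  A   D  B 
   B   C  D 
 * C   C  C 
   D   D  D 
(> = start, * = accepting)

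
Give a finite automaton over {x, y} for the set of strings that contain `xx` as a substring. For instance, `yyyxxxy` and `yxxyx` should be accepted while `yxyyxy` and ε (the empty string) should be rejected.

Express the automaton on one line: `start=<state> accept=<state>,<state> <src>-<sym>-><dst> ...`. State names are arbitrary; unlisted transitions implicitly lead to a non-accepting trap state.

start=q0 accept=q2 q0-x->q1 q0-y->q0 q1-x->q2 q1-y->q0 q2-x->q2 q2-y->q2

States q0..q1 record the length of the longest prefix of `xx` that matches the current input suffix. Reaching q2 means `xx` has been seen, and we stay there forever. Accept from q2.
With 3 states:
        x   y  
>  q0   q1  q0 
   q1   q2  q0 
 * q2   q2  q2 
(> = start, * = accepting)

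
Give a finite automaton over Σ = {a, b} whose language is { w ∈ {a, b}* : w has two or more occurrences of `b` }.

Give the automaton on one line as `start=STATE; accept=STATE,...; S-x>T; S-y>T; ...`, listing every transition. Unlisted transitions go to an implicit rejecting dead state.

start=s0; accept=s2,s3; s0-a>s0; s0-b>s1; s1-a>s1; s1-b>s2; s2-a>s2; s2-b>s3; s3-a>s3; s3-b>s3

Only the number of `b`s matters, and only up to 3. Make a chain s0 → s1 → s2 → s3 advanced by each `b` (with s3 absorbing); every other symbol self-loops. The accepting set is {s2, s3}.
With 4 states:
        a   b  
>  s0   s0  s1 
   s1   s1  s2 
 * s2   s2  s3 
 * s3   s3  s3 
(> = start, * = accepting)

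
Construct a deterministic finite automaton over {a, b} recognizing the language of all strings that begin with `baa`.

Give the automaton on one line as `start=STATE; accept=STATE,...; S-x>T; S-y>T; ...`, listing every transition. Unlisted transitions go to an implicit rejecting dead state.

Walk along `baa` while the input agrees: from q0 take `b` to q1, and so on. Any deviation drops to the rejecting sink q4. Once q3 is reached the prefix is confirmed and every continuation is accepted.
With 5 states:
        a   b  
>  q0   q4  q1 
   q1   q2  q4 
   q2   q3  q4 
 * q3   q3  q3 
   q4   q4  q4 
(> = start, * = accepting)

start=q0; accept=q3; q0-a>q4; q0-b>q1; q1-a>q2; q1-b>q4; q2-a>q3; q2-b>q4; q3-a>q3; q3-b>q3; q4-a>q4; q4-b>q4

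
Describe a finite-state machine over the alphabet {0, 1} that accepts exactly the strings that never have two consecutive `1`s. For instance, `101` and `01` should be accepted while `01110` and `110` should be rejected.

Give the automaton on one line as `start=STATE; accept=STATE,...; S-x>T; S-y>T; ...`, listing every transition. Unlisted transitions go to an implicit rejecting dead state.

Track partial matches of the forbidden pattern `11`. State s2 is a dead state reached once `11` has occurred; every other state accepts. s0 means no part of `11` is currently matched.
3 states suffice.
        0   1  
>* s0   s0  s1 
 * s1   s0  s2 
   s2   s2  s2 
(> = start, * = accepting)

start=s0; accept=s0,s1; s0-0>s0; s0-1>s1; s1-0>s0; s1-1>s2; s2-0>s2; s2-1>s2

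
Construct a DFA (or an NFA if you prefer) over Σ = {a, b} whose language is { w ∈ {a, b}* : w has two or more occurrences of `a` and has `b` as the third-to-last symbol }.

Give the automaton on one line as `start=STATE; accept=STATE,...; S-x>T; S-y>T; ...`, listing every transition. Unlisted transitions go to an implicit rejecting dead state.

Run two small machines in parallel and take their product. One (4 states) tracks the count of `a`s, saturating at 3; the other (15 states) tracks the last 3 symbols read. Each combined state is a pair, one component from each; accept when both components accept. Minimizing collapses redundant product states.
A 14-state machine:
          a    b  
>  q0     q1   q2 
   q1     q3   q4 
   q2     q5   q2 
   q3     q3   q6 
   q4     q7   q8 
   q5     q9   q4 
   q6     q7  q10 
   q7     q9  q11 
   q8    q12   q8 
 * q9     q3   q6 
   q10   q12  q13 
 * q11    q7  q10 
 * q12    q9  q11 
 * q13   q12  q13 
(> = start, * = accepting)

start=q0; accept=q9,q11,q12,q13; q0-a>q1; q0-b>q2; q1-a>q3; q1-b>q4; q2-a>q5; q2-b>q2; q3-a>q3; q3-b>q6; q4-a>q7; q4-b>q8; q5-a>q9; q5-b>q4; q6-a>q7; q6-b>q10; q7-a>q9; q7-b>q11; q8-a>q12; q8-b>q8; q9-a>q3; q9-b>q6; q10-a>q12; q10-b>q13; q11-a>q7; q11-b>q10; q12-a>q9; q12-b>q11; q13-a>q12; q13-b>q13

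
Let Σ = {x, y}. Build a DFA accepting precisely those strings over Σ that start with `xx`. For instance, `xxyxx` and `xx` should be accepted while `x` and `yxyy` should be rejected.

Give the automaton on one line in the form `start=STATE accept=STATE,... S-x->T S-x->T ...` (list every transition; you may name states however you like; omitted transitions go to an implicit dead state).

Check the first 2 symbols one by one: S0 through S1 record how many have matched `xx` so far; any wrong symbol goes to the dead state S3. After all 2 match we enter the accepting sink S2.
4 states suffice.
        x   y  
>  S0   S1  S3 
   S1   S2  S3 
 * S2   S2  S2 
   S3   S3  S3 
(> = start, * = accepting)

start=S0 accept=S2 S0-x->S1 S0-y->S3 S1-x->S2 S1-y->S3 S2-x->S2 S2-y->S2 S3-x->S3 S3-y->S3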